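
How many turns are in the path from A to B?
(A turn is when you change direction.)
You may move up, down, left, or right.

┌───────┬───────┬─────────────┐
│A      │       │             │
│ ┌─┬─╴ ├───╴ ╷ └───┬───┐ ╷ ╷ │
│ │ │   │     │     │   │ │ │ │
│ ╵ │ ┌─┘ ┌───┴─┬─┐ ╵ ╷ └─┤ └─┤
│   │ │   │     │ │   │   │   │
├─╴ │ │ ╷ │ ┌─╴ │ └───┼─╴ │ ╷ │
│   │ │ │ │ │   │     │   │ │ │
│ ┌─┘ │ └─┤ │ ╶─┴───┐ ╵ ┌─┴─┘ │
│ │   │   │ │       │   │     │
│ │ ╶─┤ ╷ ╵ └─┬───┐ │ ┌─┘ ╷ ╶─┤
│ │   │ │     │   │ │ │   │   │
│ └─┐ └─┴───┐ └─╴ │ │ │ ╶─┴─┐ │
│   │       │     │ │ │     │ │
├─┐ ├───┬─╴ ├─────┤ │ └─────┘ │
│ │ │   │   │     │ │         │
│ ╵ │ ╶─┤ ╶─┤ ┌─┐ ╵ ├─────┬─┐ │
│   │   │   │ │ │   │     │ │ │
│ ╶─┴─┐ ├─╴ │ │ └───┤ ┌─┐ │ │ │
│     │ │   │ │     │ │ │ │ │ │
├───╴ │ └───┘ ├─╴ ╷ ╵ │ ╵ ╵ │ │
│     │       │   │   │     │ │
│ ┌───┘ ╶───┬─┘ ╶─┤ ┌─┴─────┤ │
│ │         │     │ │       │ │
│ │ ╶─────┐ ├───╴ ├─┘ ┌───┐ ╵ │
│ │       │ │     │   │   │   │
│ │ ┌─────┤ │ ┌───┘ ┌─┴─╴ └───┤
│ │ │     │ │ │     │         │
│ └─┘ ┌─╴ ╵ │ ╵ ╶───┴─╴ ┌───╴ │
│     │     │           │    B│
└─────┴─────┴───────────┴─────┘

Directions: down, down, right, down, left, down, down, down, right, down, down, left, down, right, right, down, left, left, down, down, down, down, right, right, up, right, right, down, right, up, up, up, left, left, up, right, right, right, up, up, up, right, right, down, right, up, up, up, up, left, left, left, up, right, up, left, left, down, down, down, left, up, left, up, up, right, up, right, right, up, right, down, right, right, down, right, up, right, down, right, down, left, down, left, down, down, down, right, right, right, right, down, down, down, down, down, left, up, left, left, left, down, left, down, left, left, down, right, right, right, right, up, right, right, right, down
Number of turns: 68

Solution:

┌───────┬───────┬─────────────┐
│A      │    ↱ ↓│             │
│ ┌─┬─╴ ├───╴ ╷ └───┬───┐ ╷ ╷ │
│↓│ │   │↱ → ↑│↳ → ↓│↱ ↓│ │ │ │
│ ╵ │ ┌─┘ ┌───┴─┬─┐ ╵ ╷ └─┤ └─┤
│↳ ↓│ │↱ ↑│↓ ← ↰│ │↳ ↑│↳ ↓│   │
├─╴ │ │ ╷ │ ┌─╴ │ └───┼─╴ │ ╷ │
│↓ ↲│ │↑│ │↓│↱ ↑│     │↓ ↲│ │ │
│ ┌─┘ │ └─┤ │ ╶─┴───┐ ╵ ┌─┴─┘ │
│↓│   │↑ ↰│↓│↑ ← ← ↰│↓ ↲│     │
│ │ ╶─┤ ╷ ╵ └─┬───┐ │ ┌─┘ ╷ ╶─┤
│↓│   │ │↑ ↲  │   │↑│↓│   │   │
│ └─┐ └─┴───┐ └─╴ │ │ │ ╶─┴─┐ │
│↳ ↓│       │     │↑│↓│     │ │
├─┐ ├───┬─╴ ├─────┤ │ └─────┘ │
│ │↓│   │   │↱ → ↓│↑│↳ → → → ↓│
│ ╵ │ ╶─┤ ╶─┤ ┌─┐ ╵ ├─────┬─┐ │
│↓ ↲│   │   │↑│ │↳ ↑│     │ │↓│
│ ╶─┴─┐ ├─╴ │ │ └───┤ ┌─┐ │ │ │
│↳ → ↓│ │   │↑│     │ │ │ │ │↓│
├───╴ │ └───┘ ├─╴ ╷ ╵ │ ╵ ╵ │ │
│↓ ← ↲│↱ → → ↑│   │   │     │↓│
│ ┌───┘ ╶───┬─┘ ╶─┤ ┌─┴─────┤ │
│↓│    ↑ ← ↰│     │ │↓ ← ← ↰│↓│
│ │ ╶─────┐ ├───╴ ├─┘ ┌───┐ ╵ │
│↓│       │↑│     │↓ ↲│   │↑ ↲│
│ │ ┌─────┤ │ ┌───┘ ┌─┴─╴ └───┤
│↓│ │↱ → ↓│↑│ │↓ ← ↲│  ↱ → → ↓│
│ └─┘ ┌─╴ ╵ │ ╵ ╶───┴─╴ ┌───╴ │
│↳ → ↑│  ↳ ↑│  ↳ → → → ↑│    B│
└─────┴─────┴───────────┴─────┘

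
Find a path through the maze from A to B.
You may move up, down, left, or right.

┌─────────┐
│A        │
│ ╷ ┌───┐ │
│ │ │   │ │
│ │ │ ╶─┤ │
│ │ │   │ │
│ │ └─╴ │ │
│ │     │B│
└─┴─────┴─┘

Finding the shortest path through the maze:
Path length: 7 steps
Directions: right → right → right → right → down → down → down

Solution:

┌─────────┐
│A → → → ↓│
│ ╷ ┌───┐ │
│ │ │   │↓│
│ │ │ ╶─┤ │
│ │ │   │↓│
│ │ └─╴ │ │
│ │     │B│
└─┴─────┴─┘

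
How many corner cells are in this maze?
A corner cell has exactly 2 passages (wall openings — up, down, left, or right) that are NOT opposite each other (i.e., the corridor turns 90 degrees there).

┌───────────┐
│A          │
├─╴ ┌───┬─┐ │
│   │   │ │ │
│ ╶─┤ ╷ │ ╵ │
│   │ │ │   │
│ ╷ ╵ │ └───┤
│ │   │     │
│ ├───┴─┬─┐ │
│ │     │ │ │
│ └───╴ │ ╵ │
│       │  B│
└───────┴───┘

Counting corner cells (2 non-opposite passages):
Total corners: 17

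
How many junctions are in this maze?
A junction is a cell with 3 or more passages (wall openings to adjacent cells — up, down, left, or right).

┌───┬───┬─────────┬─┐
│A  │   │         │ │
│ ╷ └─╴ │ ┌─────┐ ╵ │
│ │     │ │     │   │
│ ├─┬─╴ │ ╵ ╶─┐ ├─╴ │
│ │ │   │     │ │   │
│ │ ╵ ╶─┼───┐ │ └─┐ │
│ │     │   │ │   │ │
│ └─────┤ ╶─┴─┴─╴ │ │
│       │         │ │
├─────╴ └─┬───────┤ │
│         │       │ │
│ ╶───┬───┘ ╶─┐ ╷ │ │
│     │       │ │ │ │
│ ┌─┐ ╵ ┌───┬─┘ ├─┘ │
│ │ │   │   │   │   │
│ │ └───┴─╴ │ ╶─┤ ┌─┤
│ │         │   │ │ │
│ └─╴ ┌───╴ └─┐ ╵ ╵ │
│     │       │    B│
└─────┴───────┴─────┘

Checking each cell for number of passages:

Junctions found (3+ passages):
  (1, 3): 3 passages
  (1, 9): 3 passages
  (2, 5): 3 passages
  (2, 9): 3 passages
  (3, 2): 3 passages
  (5, 3): 3 passages
  (5, 7): 3 passages
  (6, 0): 3 passages
  (6, 5): 3 passages
  (8, 2): 3 passages
  (8, 5): 3 passages
  (9, 5): 3 passages
  (9, 8): 3 passages
Total junctions: 13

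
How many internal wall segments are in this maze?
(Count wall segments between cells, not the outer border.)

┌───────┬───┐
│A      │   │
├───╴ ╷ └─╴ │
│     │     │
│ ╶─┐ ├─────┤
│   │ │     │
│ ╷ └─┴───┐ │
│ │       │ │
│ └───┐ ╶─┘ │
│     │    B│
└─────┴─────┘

Counting internal wall segments:
Total internal walls: 20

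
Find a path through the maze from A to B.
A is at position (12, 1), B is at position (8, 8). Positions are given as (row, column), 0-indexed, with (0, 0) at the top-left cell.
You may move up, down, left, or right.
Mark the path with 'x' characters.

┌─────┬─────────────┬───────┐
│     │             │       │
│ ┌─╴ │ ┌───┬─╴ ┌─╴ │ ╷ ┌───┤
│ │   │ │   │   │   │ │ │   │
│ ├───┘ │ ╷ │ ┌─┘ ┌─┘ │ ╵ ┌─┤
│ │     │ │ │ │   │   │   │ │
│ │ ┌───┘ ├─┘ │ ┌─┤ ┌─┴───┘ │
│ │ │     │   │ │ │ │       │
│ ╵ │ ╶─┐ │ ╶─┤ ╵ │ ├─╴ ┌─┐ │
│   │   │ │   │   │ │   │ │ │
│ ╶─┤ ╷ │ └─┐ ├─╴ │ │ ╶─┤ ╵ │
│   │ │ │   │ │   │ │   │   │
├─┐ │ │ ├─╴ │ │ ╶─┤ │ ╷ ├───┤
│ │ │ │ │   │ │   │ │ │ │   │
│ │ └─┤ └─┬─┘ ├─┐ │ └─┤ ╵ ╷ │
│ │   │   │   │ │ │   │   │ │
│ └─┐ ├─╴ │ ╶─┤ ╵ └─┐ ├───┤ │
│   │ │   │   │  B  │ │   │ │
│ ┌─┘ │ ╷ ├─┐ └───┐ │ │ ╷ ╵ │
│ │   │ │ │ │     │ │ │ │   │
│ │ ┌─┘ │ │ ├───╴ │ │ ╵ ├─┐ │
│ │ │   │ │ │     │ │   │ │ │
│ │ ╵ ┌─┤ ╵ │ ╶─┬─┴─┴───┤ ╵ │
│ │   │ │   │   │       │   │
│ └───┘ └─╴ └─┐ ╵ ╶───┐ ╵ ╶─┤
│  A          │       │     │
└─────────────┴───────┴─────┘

Finding the shortest path from (12, 1) to (8, 8):
Path length: 51 steps
Directions: right → right → right → right → up → left → up → up → up → left → down → down → left → down → left → up → up → right → up → up → left → up → up → left → up → right → up → up → right → right → up → up → right → right → right → right → right → right → down → left → down → left → down → down → right → down → left → down → right → down → down

Solution:

┌─────┬─────────────┬───────┐
│     │x x x x x x x│       │
│ ┌─╴ │ ┌───┬─╴ ┌─╴ │ ╷ ┌───┤
│ │   │x│   │   │x x│ │ │   │
│ ├───┘ │ ╷ │ ┌─┘ ┌─┘ │ ╵ ┌─┤
│ │x x x│ │ │ │x x│   │   │ │
│ │ ┌───┘ ├─┘ │ ┌─┤ ┌─┴───┘ │
│ │x│     │   │x│ │ │       │
│ ╵ │ ╶─┐ │ ╶─┤ ╵ │ ├─╴ ┌─┐ │
│x x│   │ │   │x x│ │   │ │ │
│ ╶─┤ ╷ │ └─┐ ├─╴ │ │ ╶─┤ ╵ │
│x x│ │ │   │ │x x│ │   │   │
├─┐ │ │ ├─╴ │ │ ╶─┤ │ ╷ ├───┤
│ │x│ │ │   │ │x x│ │ │ │   │
│ │ └─┤ └─┬─┘ ├─┐ │ └─┤ ╵ ╷ │
│ │x x│   │   │ │x│   │   │ │
│ └─┐ ├─╴ │ ╶─┤ ╵ └─┐ ├───┤ │
│   │x│x x│   │  B  │ │   │ │
│ ┌─┘ │ ╷ ├─┐ └───┐ │ │ ╷ ╵ │
│ │x x│x│x│ │     │ │ │ │   │
│ │ ┌─┘ │ │ ├───╴ │ │ ╵ ├─┐ │
│ │x│x x│x│ │     │ │   │ │ │
│ │ ╵ ┌─┤ ╵ │ ╶─┬─┴─┴───┤ ╵ │
│ │x x│ │x x│   │       │   │
│ └───┘ └─╴ └─┐ ╵ ╶───┐ ╵ ╶─┤
│  A x x x x  │       │     │
└─────────────┴───────┴─────┘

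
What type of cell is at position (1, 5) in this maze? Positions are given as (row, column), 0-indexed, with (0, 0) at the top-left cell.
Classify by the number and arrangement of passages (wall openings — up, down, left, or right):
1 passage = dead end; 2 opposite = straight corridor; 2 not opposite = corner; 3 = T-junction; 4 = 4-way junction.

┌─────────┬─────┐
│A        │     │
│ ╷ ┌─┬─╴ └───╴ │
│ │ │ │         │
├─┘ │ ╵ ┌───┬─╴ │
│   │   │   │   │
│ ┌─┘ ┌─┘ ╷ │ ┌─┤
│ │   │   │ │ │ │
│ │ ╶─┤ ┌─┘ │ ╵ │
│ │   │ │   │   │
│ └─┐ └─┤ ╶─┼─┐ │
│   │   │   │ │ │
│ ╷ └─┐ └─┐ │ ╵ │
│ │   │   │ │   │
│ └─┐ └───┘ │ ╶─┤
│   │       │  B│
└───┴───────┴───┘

Checking cell at (1, 5):
Number of passages: 2
Cell type: straight corridor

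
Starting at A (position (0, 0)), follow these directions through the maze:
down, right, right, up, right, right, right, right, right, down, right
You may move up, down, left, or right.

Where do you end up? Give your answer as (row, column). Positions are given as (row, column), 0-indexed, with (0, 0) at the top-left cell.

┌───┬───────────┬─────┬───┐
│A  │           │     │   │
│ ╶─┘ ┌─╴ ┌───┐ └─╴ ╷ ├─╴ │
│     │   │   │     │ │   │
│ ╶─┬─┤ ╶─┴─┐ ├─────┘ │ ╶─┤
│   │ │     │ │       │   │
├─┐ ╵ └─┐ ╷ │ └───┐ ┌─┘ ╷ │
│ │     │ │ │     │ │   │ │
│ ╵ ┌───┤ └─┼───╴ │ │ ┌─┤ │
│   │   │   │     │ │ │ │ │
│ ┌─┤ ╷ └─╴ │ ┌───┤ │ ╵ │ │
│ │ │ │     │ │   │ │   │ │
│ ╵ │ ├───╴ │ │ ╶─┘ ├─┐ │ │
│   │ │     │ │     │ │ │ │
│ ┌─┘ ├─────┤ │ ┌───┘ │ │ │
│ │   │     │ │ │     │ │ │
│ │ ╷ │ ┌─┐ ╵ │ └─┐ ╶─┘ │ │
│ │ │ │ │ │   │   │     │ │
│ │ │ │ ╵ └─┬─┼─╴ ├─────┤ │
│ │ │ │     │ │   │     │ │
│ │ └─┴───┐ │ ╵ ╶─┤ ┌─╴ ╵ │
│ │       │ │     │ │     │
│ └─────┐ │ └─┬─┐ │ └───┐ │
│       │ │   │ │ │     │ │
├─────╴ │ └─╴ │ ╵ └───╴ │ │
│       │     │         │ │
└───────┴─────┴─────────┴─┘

Following directions step by step:
Start: (0, 0)
  down: (0, 0) → (1, 0)
  right: (1, 0) → (1, 1)
  right: (1, 1) → (1, 2)
  up: (1, 2) → (0, 2)
  right: (0, 2) → (0, 3)
  right: (0, 3) → (0, 4)
  right: (0, 4) → (0, 5)
  right: (0, 5) → (0, 6)
  right: (0, 6) → (0, 7)
  down: (0, 7) → (1, 7)
  right: (1, 7) → (1, 8)
Final position: (1, 8)

Path taken:

┌───┬───────────┬─────┬───┐
│A  │↱ → → → → ↓│     │   │
│ ╶─┘ ┌─╴ ┌───┐ └─╴ ╷ ├─╴ │
│↳ → ↑│   │   │↳ B  │ │   │
│ ╶─┬─┤ ╶─┴─┐ ├─────┘ │ ╶─┤
│   │ │     │ │       │   │
├─┐ ╵ └─┐ ╷ │ └───┐ ┌─┘ ╷ │
│ │     │ │ │     │ │   │ │
│ ╵ ┌───┤ └─┼───╴ │ │ ┌─┤ │
│   │   │   │     │ │ │ │ │
│ ┌─┤ ╷ └─╴ │ ┌───┤ │ ╵ │ │
│ │ │ │     │ │   │ │   │ │
│ ╵ │ ├───╴ │ │ ╶─┘ ├─┐ │ │
│   │ │     │ │     │ │ │ │
│ ┌─┘ ├─────┤ │ ┌───┘ │ │ │
│ │   │     │ │ │     │ │ │
│ │ ╷ │ ┌─┐ ╵ │ └─┐ ╶─┘ │ │
│ │ │ │ │ │   │   │     │ │
│ │ │ │ ╵ └─┬─┼─╴ ├─────┤ │
│ │ │ │     │ │   │     │ │
│ │ └─┴───┐ │ ╵ ╶─┤ ┌─╴ ╵ │
│ │       │ │     │ │     │
│ └─────┐ │ └─┬─┐ │ └───┐ │
│       │ │   │ │ │     │ │
├─────╴ │ └─╴ │ ╵ └───╴ │ │
│       │     │         │ │
└───────┴─────┴─────────┴─┘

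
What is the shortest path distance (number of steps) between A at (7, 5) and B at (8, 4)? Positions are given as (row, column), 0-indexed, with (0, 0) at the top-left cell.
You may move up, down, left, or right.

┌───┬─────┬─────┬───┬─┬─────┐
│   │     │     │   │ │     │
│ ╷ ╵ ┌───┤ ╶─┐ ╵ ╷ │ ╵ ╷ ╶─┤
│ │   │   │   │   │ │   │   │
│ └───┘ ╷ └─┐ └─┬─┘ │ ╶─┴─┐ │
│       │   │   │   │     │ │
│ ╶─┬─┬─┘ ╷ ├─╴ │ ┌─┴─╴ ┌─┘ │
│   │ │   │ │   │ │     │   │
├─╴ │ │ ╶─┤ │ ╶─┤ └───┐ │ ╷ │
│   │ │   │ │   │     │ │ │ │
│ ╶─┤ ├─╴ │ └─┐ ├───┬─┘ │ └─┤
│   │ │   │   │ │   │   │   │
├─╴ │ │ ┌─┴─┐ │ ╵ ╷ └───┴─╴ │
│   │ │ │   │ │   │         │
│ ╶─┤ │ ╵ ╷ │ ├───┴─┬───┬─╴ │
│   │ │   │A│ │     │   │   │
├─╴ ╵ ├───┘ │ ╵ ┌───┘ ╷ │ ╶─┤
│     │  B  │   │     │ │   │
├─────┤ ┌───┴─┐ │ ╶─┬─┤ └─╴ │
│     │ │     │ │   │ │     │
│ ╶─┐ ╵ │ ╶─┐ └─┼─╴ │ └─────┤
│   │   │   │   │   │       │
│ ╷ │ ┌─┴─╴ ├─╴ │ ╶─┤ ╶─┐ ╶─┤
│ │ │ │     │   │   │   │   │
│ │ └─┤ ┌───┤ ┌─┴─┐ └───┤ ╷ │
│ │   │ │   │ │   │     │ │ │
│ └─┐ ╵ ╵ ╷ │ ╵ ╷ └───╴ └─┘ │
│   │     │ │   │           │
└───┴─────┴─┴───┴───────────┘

Finding path from (7, 5) to (8, 4):
Path: (7,5) → (8,5) → (8,4)
Distance: 2 steps

Solution:

┌───┬─────┬─────┬───┬─┬─────┐
│   │     │     │   │ │     │
│ ╷ ╵ ┌───┤ ╶─┐ ╵ ╷ │ ╵ ╷ ╶─┤
│ │   │   │   │   │ │   │   │
│ └───┘ ╷ └─┐ └─┬─┘ │ ╶─┴─┐ │
│       │   │   │   │     │ │
│ ╶─┬─┬─┘ ╷ ├─╴ │ ┌─┴─╴ ┌─┘ │
│   │ │   │ │   │ │     │   │
├─╴ │ │ ╶─┤ │ ╶─┤ └───┐ │ ╷ │
│   │ │   │ │   │     │ │ │ │
│ ╶─┤ ├─╴ │ └─┐ ├───┬─┘ │ └─┤
│   │ │   │   │ │   │   │   │
├─╴ │ │ ┌─┴─┐ │ ╵ ╷ └───┴─╴ │
│   │ │ │   │ │   │         │
│ ╶─┤ │ ╵ ╷ │ ├───┴─┬───┬─╴ │
│   │ │   │A│ │     │   │   │
├─╴ ╵ ├───┘ │ ╵ ┌───┘ ╷ │ ╶─┤
│     │  B ↲│   │     │ │   │
├─────┤ ┌───┴─┐ │ ╶─┬─┤ └─╴ │
│     │ │     │ │   │ │     │
│ ╶─┐ ╵ │ ╶─┐ └─┼─╴ │ └─────┤
│   │   │   │   │   │       │
│ ╷ │ ┌─┴─╴ ├─╴ │ ╶─┤ ╶─┐ ╶─┤
│ │ │ │     │   │   │   │   │
│ │ └─┤ ┌───┤ ┌─┴─┐ └───┤ ╷ │
│ │   │ │   │ │   │     │ │ │
│ └─┐ ╵ ╵ ╷ │ ╵ ╷ └───╴ └─┘ │
│   │     │ │   │           │
└───┴─────┴─┴───┴───────────┘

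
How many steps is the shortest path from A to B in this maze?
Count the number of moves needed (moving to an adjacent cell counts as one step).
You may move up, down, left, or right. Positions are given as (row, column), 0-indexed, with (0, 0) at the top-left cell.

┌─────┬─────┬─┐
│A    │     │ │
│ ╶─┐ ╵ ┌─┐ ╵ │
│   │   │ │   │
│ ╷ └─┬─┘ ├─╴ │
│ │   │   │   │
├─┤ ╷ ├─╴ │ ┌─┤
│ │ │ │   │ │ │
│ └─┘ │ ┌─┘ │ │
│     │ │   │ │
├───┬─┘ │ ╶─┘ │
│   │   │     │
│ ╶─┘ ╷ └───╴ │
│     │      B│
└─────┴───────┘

Using BFS to find shortest path:
Start: (0, 0), End: (6, 6)
Path found:
(0,0) → (0,1) → (0,2) → (1,2) → (1,3) → (0,3) → (0,4) → (0,5) → (1,5) → (1,6) → (2,6) → (2,5) → (3,5) → (4,5) → (4,4) → (5,4) → (5,5) → (5,6) → (6,6)
Number of steps: 18

Solution:

┌─────┬─────┬─┐
│A → ↓│↱ → ↓│ │
│ ╶─┐ ╵ ┌─┐ ╵ │
│   │↳ ↑│ │↳ ↓│
│ ╷ └─┬─┘ ├─╴ │
│ │   │   │↓ ↲│
├─┤ ╷ ├─╴ │ ┌─┤
│ │ │ │   │↓│ │
│ └─┘ │ ┌─┘ │ │
│     │ │↓ ↲│ │
├───┬─┘ │ ╶─┘ │
│   │   │↳ → ↓│
│ ╶─┘ ╷ └───╴ │
│     │      B│
└─────┴───────┘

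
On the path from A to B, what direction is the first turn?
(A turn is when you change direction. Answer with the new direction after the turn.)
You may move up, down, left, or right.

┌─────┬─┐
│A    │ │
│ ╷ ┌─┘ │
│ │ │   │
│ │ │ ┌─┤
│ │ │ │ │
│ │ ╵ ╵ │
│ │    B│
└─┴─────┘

Directions: right, down, down, down, right, right
First turn direction: down

Solution:

┌─────┬─┐
│A ↓  │ │
│ ╷ ┌─┘ │
│ │↓│   │
│ │ │ ┌─┤
│ │↓│ │ │
│ │ ╵ ╵ │
│ │↳ → B│
└─┴─────┘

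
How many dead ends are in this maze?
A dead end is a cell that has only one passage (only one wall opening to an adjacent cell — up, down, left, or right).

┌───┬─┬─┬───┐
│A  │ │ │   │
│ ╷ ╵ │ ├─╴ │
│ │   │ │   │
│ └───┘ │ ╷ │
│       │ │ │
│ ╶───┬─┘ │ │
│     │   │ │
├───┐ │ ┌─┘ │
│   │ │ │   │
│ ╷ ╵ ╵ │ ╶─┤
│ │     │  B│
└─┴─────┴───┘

Checking each cell for number of passages:

Dead ends found at positions:
  (0, 2)
  (0, 3)
  (0, 4)
  (5, 0)
  (5, 5)
Total dead ends: 5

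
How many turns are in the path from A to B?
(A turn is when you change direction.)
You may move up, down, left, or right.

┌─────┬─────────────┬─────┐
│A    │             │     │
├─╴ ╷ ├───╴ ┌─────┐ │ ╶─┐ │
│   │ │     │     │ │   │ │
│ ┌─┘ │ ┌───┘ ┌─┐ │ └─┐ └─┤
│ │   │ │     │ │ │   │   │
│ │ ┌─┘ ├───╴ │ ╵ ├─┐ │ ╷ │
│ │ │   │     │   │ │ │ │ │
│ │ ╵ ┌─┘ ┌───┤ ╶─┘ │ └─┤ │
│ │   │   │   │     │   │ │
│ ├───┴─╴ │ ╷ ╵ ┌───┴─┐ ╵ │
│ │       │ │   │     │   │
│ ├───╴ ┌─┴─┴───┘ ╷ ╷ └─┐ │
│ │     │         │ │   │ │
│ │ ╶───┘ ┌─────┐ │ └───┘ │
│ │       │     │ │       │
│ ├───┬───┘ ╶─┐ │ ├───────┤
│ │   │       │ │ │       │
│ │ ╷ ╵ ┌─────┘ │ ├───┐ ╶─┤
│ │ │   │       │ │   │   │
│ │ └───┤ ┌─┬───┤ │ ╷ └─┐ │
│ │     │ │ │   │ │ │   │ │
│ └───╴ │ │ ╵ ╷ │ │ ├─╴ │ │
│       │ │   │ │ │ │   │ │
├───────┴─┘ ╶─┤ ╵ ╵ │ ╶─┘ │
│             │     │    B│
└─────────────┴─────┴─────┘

Directions: right, right, down, down, left, down, down, right, up, right, up, up, right, right, up, right, right, right, right, down, down, right, down, down, right, down, right, down, down, left, left, left, up, up, left, down, down, down, down, down, down, down, right, up, up, up, right, down, right, down, left, down, right, right
Number of turns: 30

Solution:

┌─────┬─────────────┬─────┐
│A → ↓│    ↱ → → → ↓│     │
├─╴ ╷ ├───╴ ┌─────┐ │ ╶─┐ │
│   │↓│↱ → ↑│     │↓│   │ │
│ ┌─┘ │ ┌───┘ ┌─┐ │ └─┐ └─┤
│ │↓ ↲│↑│     │ │ │↳ ↓│   │
│ │ ┌─┘ ├───╴ │ ╵ ├─┐ │ ╷ │
│ │↓│↱ ↑│     │   │ │↓│ │ │
│ │ ╵ ┌─┘ ┌───┤ ╶─┘ │ └─┤ │
│ │↳ ↑│   │   │     │↳ ↓│ │
│ ├───┴─╴ │ ╷ ╵ ┌───┴─┐ ╵ │
│ │       │ │   │↓ ↰  │↳ ↓│
│ ├───╴ ┌─┴─┴───┘ ╷ ╷ └─┐ │
│ │     │        ↓│↑│   │↓│
│ │ ╶───┘ ┌─────┐ │ └───┘ │
│ │       │     │↓│↑ ← ← ↲│
│ ├───┬───┘ ╶─┐ │ ├───────┤
│ │   │       │ │↓│       │
│ │ ╷ ╵ ┌─────┘ │ ├───┐ ╶─┤
│ │ │   │       │↓│↱ ↓│   │
│ │ └───┤ ┌─┬───┤ │ ╷ └─┐ │
│ │     │ │ │   │↓│↑│↳ ↓│ │
│ └───╴ │ │ ╵ ╷ │ │ ├─╴ │ │
│       │ │   │ │↓│↑│↓ ↲│ │
├───────┴─┘ ╶─┤ ╵ ╵ │ ╶─┘ │
│             │  ↳ ↑│↳ → B│
└─────────────┴─────┴─────┘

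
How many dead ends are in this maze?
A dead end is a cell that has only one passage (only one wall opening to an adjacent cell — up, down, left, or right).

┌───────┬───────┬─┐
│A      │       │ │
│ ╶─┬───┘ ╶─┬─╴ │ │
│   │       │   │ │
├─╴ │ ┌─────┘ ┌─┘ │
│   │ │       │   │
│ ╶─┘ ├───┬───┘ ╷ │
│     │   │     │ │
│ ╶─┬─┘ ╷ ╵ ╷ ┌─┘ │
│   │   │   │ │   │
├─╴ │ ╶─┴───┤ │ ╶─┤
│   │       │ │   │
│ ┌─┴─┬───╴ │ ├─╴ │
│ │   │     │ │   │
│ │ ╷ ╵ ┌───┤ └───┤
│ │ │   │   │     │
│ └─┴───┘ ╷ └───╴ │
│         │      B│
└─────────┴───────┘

Checking each cell for number of passages:

Dead ends found at positions:
  (0, 3)
  (0, 8)
  (1, 5)
  (2, 3)
  (6, 7)
  (7, 1)
Total dead ends: 6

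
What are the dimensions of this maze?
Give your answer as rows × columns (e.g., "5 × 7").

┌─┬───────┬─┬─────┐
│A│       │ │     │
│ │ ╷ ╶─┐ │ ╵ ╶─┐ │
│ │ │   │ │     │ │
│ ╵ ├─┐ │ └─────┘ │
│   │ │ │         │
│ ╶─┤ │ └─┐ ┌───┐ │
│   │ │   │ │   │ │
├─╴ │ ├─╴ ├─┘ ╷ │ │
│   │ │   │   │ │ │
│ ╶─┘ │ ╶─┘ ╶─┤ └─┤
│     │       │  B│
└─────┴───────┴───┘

Counting the maze dimensions:
Rows (vertical): 6
Columns (horizontal): 9
Dimensions: 6 × 9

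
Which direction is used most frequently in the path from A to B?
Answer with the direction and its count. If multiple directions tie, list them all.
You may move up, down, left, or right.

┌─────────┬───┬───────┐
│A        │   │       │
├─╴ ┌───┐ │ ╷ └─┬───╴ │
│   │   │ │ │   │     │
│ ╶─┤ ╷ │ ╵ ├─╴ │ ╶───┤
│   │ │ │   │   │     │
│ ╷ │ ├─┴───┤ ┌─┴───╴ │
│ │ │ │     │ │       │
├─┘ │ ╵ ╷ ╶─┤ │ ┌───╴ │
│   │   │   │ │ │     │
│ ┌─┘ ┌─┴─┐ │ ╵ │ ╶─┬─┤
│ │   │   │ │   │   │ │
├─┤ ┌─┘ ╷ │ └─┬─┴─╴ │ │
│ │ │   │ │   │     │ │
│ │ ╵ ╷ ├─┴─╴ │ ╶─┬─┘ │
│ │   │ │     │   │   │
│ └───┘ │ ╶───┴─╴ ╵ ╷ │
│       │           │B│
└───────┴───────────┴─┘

Directions: right, right, right, right, down, down, right, up, up, right, down, right, down, left, down, down, down, right, up, up, right, right, right, down, left, left, down, right, down, left, left, down, right, down, right, up, right, down
Counts: {'right': 15, 'down': 13, 'up': 5, 'left': 5}
Most common: right (15 times)

Solution:

┌─────────┬───┬───────┐
│A → → → ↓│↱ ↓│       │
├─╴ ┌───┐ │ ╷ └─┬───╴ │
│   │   │↓│↑│↳ ↓│     │
│ ╶─┤ ╷ │ ╵ ├─╴ │ ╶───┤
│   │ │ │↳ ↑│↓ ↲│     │
│ ╷ │ ├─┴───┤ ┌─┴───╴ │
│ │ │ │     │↓│↱ → → ↓│
├─┘ │ ╵ ╷ ╶─┤ │ ┌───╴ │
│   │   │   │↓│↑│↓ ← ↲│
│ ┌─┘ ┌─┴─┐ │ ╵ │ ╶─┬─┤
│ │   │   │ │↳ ↑│↳ ↓│ │
├─┤ ┌─┘ ╷ │ └─┬─┴─╴ │ │
│ │ │   │ │   │↓ ← ↲│ │
│ │ ╵ ╷ ├─┴─╴ │ ╶─┬─┘ │
│ │   │ │     │↳ ↓│↱ ↓│
│ └───┘ │ ╶───┴─╴ ╵ ╷ │
│       │        ↳ ↑│B│
└───────┴───────────┴─┘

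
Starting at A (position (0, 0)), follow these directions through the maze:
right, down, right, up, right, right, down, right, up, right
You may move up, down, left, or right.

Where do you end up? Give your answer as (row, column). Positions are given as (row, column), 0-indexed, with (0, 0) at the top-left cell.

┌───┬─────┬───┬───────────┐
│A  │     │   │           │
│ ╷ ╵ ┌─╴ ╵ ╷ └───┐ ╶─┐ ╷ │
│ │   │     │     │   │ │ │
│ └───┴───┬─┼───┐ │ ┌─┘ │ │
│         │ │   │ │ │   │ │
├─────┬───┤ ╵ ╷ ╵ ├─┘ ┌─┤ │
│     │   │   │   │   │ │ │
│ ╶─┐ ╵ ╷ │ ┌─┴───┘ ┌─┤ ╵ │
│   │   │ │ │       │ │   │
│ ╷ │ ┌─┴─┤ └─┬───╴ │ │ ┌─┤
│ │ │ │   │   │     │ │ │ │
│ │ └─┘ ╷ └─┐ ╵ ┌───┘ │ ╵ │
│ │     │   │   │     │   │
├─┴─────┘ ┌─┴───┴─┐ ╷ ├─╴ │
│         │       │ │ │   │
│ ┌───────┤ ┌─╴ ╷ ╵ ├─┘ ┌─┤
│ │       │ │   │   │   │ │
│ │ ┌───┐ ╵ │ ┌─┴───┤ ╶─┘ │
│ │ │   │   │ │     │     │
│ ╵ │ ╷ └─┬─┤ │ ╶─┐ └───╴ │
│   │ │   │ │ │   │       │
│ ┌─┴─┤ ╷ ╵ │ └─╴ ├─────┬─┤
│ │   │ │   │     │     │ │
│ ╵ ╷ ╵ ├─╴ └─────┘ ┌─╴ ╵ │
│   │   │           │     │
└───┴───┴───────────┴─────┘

Following directions step by step:
Start: (0, 0)
  right: (0, 0) → (0, 1)
  down: (0, 1) → (1, 1)
  right: (1, 1) → (1, 2)
  up: (1, 2) → (0, 2)
  right: (0, 2) → (0, 3)
  right: (0, 3) → (0, 4)
  down: (0, 4) → (1, 4)
  right: (1, 4) → (1, 5)
  up: (1, 5) → (0, 5)
  right: (0, 5) → (0, 6)
Final position: (0, 6)

Path taken:

┌───┬─────┬───┬───────────┐
│A ↓│↱ → ↓│↱ B│           │
│ ╷ ╵ ┌─╴ ╵ ╷ └───┐ ╶─┐ ╷ │
│ │↳ ↑│  ↳ ↑│     │   │ │ │
│ └───┴───┬─┼───┐ │ ┌─┘ │ │
│         │ │   │ │ │   │ │
├─────┬───┤ ╵ ╷ ╵ ├─┘ ┌─┤ │
│     │   │   │   │   │ │ │
│ ╶─┐ ╵ ╷ │ ┌─┴───┘ ┌─┤ ╵ │
│   │   │ │ │       │ │   │
│ ╷ │ ┌─┴─┤ └─┬───╴ │ │ ┌─┤
│ │ │ │   │   │     │ │ │ │
│ │ └─┘ ╷ └─┐ ╵ ┌───┘ │ ╵ │
│ │     │   │   │     │   │
├─┴─────┘ ┌─┴───┴─┐ ╷ ├─╴ │
│         │       │ │ │   │
│ ┌───────┤ ┌─╴ ╷ ╵ ├─┘ ┌─┤
│ │       │ │   │   │   │ │
│ │ ┌───┐ ╵ │ ┌─┴───┤ ╶─┘ │
│ │ │   │   │ │     │     │
│ ╵ │ ╷ └─┬─┤ │ ╶─┐ └───╴ │
│   │ │   │ │ │   │       │
│ ┌─┴─┤ ╷ ╵ │ └─╴ ├─────┬─┤
│ │   │ │   │     │     │ │
│ ╵ ╷ ╵ ├─╴ └─────┘ ┌─╴ ╵ │
│   │   │           │     │
└───┴───┴───────────┴─────┘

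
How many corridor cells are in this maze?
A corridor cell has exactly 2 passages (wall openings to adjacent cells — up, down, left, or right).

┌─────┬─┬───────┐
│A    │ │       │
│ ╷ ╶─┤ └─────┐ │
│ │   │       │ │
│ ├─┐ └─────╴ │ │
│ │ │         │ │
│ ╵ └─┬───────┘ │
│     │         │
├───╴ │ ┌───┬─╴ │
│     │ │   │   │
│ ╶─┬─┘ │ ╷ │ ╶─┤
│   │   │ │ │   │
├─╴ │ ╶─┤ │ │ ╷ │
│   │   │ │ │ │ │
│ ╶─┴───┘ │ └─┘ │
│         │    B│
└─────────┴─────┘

Counting cells with exactly 2 passages:
Total corridor cells: 54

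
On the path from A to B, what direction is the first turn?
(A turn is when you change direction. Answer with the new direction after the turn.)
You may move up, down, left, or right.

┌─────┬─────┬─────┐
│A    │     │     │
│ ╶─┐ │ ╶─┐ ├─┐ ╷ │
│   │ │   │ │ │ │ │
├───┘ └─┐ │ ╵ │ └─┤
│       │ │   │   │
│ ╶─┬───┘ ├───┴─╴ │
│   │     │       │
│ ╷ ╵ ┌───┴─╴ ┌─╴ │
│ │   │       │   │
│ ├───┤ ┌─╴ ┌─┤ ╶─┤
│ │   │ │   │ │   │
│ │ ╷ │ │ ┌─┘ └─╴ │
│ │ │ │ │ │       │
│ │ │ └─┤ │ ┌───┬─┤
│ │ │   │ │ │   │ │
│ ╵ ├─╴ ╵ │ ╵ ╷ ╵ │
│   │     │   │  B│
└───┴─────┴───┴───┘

Directions: right, right, down, down, left, left, down, down, down, down, down, down, right, up, up, up, right, down, down, right, down, right, up, up, up, right, up, right, up, right, right, down, left, down, right, down, left, left, left, down, down, right, up, right, down, right
First turn direction: down

Solution:

┌─────┬─────┬─────┐
│A → ↓│     │     │
│ ╶─┐ │ ╶─┐ ├─┐ ╷ │
│   │↓│   │ │ │ │ │
├───┘ └─┐ │ ╵ │ └─┤
│↓ ← ↲  │ │   │   │
│ ╶─┬───┘ ├───┴─╴ │
│↓  │     │  ↱ → ↓│
│ ╷ ╵ ┌───┴─╴ ┌─╴ │
│↓│   │    ↱ ↑│↓ ↲│
│ ├───┤ ┌─╴ ┌─┤ ╶─┤
│↓│↱ ↓│ │↱ ↑│ │↳ ↓│
│ │ ╷ │ │ ┌─┘ └─╴ │
│↓│↑│↓│ │↑│↓ ← ← ↲│
│ │ │ └─┤ │ ┌───┬─┤
│↓│↑│↳ ↓│↑│↓│↱ ↓│ │
│ ╵ ├─╴ ╵ │ ╵ ╷ ╵ │
│↳ ↑│  ↳ ↑│↳ ↑│↳ B│
└───┴─────┴───┴───┘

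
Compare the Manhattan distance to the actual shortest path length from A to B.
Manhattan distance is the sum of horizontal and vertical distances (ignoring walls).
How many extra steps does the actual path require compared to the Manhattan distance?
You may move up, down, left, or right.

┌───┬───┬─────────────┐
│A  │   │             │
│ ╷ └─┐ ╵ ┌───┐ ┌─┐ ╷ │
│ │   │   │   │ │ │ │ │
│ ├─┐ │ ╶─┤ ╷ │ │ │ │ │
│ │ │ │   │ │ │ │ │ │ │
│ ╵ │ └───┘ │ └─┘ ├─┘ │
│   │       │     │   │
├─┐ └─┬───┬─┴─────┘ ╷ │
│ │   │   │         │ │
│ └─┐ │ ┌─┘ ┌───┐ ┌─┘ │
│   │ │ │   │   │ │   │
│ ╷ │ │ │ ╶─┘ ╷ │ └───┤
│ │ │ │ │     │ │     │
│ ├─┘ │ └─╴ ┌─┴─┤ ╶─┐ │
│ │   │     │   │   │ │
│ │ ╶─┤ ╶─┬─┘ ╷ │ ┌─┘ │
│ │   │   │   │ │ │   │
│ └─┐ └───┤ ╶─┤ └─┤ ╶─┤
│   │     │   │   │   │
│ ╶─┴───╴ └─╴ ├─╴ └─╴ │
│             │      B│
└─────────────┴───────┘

Manhattan distance: |10 - 0| + |10 - 0| = 20
Actual path length: 30
Extra steps: 30 - 20 = 10

Solution:

┌───┬───┬─────────────┐
│A  │   │             │
│ ╷ └─┐ ╵ ┌───┐ ┌─┐ ╷ │
│↓│   │   │   │ │ │ │ │
│ ├─┐ │ ╶─┤ ╷ │ │ │ │ │
│↓│ │ │   │ │ │ │ │ │ │
│ ╵ │ └───┘ │ └─┘ ├─┘ │
│↳ ↓│       │     │   │
├─┐ └─┬───┬─┴─────┘ ╷ │
│ │↳ ↓│   │         │ │
│ └─┐ │ ┌─┘ ┌───┐ ┌─┘ │
│   │↓│ │   │   │ │   │
│ ╷ │ │ │ ╶─┘ ╷ │ └───┤
│ │ │↓│ │     │ │     │
│ ├─┘ │ └─╴ ┌─┴─┤ ╶─┐ │
│ │↓ ↲│     │↱ ↓│   │ │
│ │ ╶─┤ ╶─┬─┘ ╷ │ ┌─┘ │
│ │↳ ↓│   │↱ ↑│↓│ │   │
│ └─┐ └───┤ ╶─┤ └─┤ ╶─┤
│   │↳ → ↓│↑ ↰│↳ ↓│   │
│ ╶─┴───╴ └─╴ ├─╴ └─╴ │
│        ↳ → ↑│  ↳ → B│
└─────────────┴───────┘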